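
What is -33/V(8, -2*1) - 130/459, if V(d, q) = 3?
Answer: -5179/459 ≈ -11.283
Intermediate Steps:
-33/V(8, -2*1) - 130/459 = -33/3 - 130/459 = -33*⅓ - 130*1/459 = -11 - 130/459 = -5179/459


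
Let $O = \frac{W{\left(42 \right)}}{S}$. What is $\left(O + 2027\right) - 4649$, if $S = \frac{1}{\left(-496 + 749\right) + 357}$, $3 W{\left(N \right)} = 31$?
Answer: $\frac{11044}{3} \approx 3681.3$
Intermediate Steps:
$W{\left(N \right)} = \frac{31}{3}$ ($W{\left(N \right)} = \frac{1}{3} \cdot 31 = \frac{31}{3}$)
$S = \frac{1}{610}$ ($S = \frac{1}{253 + 357} = \frac{1}{610} \approx 0.0016393$)
$O = \frac{18910}{3}$ ($O = \frac{31 \frac{1}{\frac{1}{610}}}{3} = \frac{31}{3} \cdot 610 = \frac{18910}{3} \approx 6303.3$)
$\left(O + 2027\right) - 4649 = \left(\frac{18910}{3} + 2027\right) - 4649 = \frac{24991}{3} - 4649 = \frac{11044}{3}$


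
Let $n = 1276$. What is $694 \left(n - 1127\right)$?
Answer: $103406$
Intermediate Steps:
$694 \left(n - 1127\right) = 694 \left(1276 - 1127\right) = 694 \cdot 149 = 103406$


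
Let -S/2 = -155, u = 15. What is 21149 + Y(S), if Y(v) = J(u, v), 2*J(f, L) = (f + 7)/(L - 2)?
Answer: 592173/28 ≈ 21149.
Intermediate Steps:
S = 310 (S = -2*(-155) = 310)
J(f, L) = (7 + f)/(2*(-2 + L)) (J(f, L) = ((f + 7)/(L - 2))/2 = ((7 + f)/(-2 + L))/2 = (7 + f)/(2*(-2 + L)))
Y(v) = 11/(-2 + v) (Y(v) = (7 + 15)/(2*(-2 + v)) = (½)*22/(-2 + v) = 11/(-2 + v))
21149 + Y(S) = 21149 + 11/(-2 + 310) = 21149 + 11/308 = 21149 + 11*(1/308) = 21149 + 1/28 = 592173/28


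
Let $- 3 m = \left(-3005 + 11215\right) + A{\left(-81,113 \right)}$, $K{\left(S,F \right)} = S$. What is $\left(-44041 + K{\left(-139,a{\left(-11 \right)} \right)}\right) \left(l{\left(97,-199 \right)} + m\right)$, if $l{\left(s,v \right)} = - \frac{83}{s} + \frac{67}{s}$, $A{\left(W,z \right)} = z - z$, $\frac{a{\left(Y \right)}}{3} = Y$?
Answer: $\frac{35185747240}{291} \approx 1.2091 \cdot 10^{8}$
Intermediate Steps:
$a{\left(Y \right)} = 3 Y$
$A{\left(W,z \right)} = 0$
$l{\left(s,v \right)} = - \frac{16}{s}$
$m = - \frac{8210}{3}$ ($m = - \frac{\left(-3005 + 11215\right) + 0}{3} = - \frac{8210 + 0}{3} = \left(- \frac{1}{3}\right) 8210 = - \frac{8210}{3} \approx -2736.7$)
$\left(-44041 + K{\left(-139,a{\left(-11 \right)} \right)}\right) \left(l{\left(97,-199 \right)} + m\right) = \left(-44041 - 139\right) \left(- \frac{16}{97} - \frac{8210}{3}\right) = - 44180 \left(\left(-16\right) \frac{1}{97} - \frac{8210}{3}\right) = - 44180 \left(- \frac{16}{97} - \frac{8210}{3}\right) = \left(-44180\right) \left(- \frac{796418}{291}\right) = \frac{35185747240}{291}$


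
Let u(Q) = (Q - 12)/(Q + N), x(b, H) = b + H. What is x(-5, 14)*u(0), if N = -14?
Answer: 54/7 ≈ 7.7143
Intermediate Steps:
x(b, H) = H + b
u(Q) = (-12 + Q)/(-14 + Q) (u(Q) = (Q - 12)/(Q - 14) = (-12 + Q)/(-14 + Q))
x(-5, 14)*u(0) = (14 - 5)*((-12 + 0)/(-14 + 0)) = 9*(-12/(-14)) = 9*(-1/14*(-12)) = 9*(6/7) = 54/7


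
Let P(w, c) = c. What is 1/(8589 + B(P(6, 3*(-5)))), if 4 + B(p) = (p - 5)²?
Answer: 1/8985 ≈ 0.00011130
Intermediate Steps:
B(p) = -4 + (-5 + p)² (B(p) = -4 + (p - 5)² = -4 + (-5 + p)²)
1/(8589 + B(P(6, 3*(-5)))) = 1/(8589 + (-4 + (-5 + 3*(-5))²)) = 1/(8589 + (-4 + (-5 - 15)²)) = 1/(8589 + (-4 + (-20)²)) = 1/(8589 + (-4 + 400)) = 1/(8589 + 396) = 1/8985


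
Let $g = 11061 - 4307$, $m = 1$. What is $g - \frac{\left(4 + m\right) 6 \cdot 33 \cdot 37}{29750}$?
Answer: $\frac{20089487}{2975} \approx 6752.8$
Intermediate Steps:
$g = 6754$
$g - \frac{\left(4 + m\right) 6 \cdot 33 \cdot 37}{29750} = 6754 - \frac{\left(4 + 1\right) 6 \cdot 33 \cdot 37}{29750} = 6754 - 5 \cdot 6 \cdot 33 \cdot 37 \cdot \frac{1}{29750} = 6754 - 30 \cdot 33 \cdot 37 \cdot \frac{1}{29750} = 6754 - 990 \cdot 37 \cdot \frac{1}{29750} = 6754 - 36630 \cdot \frac{1}{29750} = 6754 - \frac{3663}{2975} = \frac{20089487}{2975}$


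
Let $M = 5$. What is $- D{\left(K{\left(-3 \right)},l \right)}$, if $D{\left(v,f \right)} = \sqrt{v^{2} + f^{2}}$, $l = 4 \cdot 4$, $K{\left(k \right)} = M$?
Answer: $- \sqrt{281} \approx -16.763$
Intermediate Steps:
$K{\left(k \right)} = 5$
$l = 16$
$D{\left(v,f \right)} = \sqrt{f^{2} + v^{2}}$
$- D{\left(K{\left(-3 \right)},l \right)} = - \sqrt{16^{2} + 5^{2}} = - \sqrt{256 + 25} = - \sqrt{281}$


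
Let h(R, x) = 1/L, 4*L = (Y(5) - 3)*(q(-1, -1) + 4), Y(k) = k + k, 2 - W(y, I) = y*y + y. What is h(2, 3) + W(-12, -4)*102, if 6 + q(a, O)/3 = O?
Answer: -1577944/119 ≈ -13260.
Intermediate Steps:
W(y, I) = 2 - y - y² (W(y, I) = 2 - (y*y + y) = 2 - (y² + y) = 2 - (y + y²) = 2 + (-y - y²) = 2 - y - y²)
q(a, O) = -18 + 3*O
Y(k) = 2*k
L = -119/4 (L = ((2*5 - 3)*((-18 + 3*(-1)) + 4))/4 = ((10 - 3)*((-18 - 3) + 4))/4 = (7*(-21 + 4))/4 = (7*(-17))/4 = (¼)*(-119) = -119/4 ≈ -29.750)
h(R, x) = -4/119 (h(R, x) = 1/(-119/4) = -4/119)
h(2, 3) + W(-12, -4)*102 = -4/119 + (2 - 1*(-12) - 1*(-12)²)*102 = -4/119 + (2 + 12 - 1*144)*102 = -4/119 + (2 + 12 - 144)*102 = -4/119 - 130*102 = -4/119 - 13260 = -1577944/119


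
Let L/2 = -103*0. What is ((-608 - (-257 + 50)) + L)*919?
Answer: -368519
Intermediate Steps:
L = 0 (L = 2*(-103*0) = 2*0 = 0)
((-608 - (-257 + 50)) + L)*919 = ((-608 - (-257 + 50)) + 0)*919 = ((-608 - 1*(-207)) + 0)*919 = ((-608 + 207) + 0)*919 = (-401 + 0)*919 = -401*919 = -368519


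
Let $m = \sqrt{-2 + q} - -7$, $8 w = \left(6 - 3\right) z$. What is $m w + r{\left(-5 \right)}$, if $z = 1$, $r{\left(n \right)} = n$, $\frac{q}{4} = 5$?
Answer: $- \frac{19}{8} + \frac{9 \sqrt{2}}{8} \approx -0.78401$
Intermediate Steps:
$q = 20$ ($q = 4 \cdot 5 = 20$)
$w = \frac{3}{8}$ ($w = \frac{\left(6 - 3\right) 1}{8} = \frac{3 \cdot 1}{8} = \frac{1}{8} \cdot 3 = \frac{3}{8} \approx 0.375$)
$m = 7 + 3 \sqrt{2}$ ($m = \sqrt{-2 + 20} - -7 = \sqrt{18} + 7 = 3 \sqrt{2} + 7 = 7 + 3 \sqrt{2} \approx 11.243$)
$m w + r{\left(-5 \right)} = \left(7 + 3 \sqrt{2}\right) \frac{3}{8} - 5 = \left(\frac{21}{8} + \frac{9 \sqrt{2}}{8}\right) - 5 = - \frac{19}{8} + \frac{9 \sqrt{2}}{8}$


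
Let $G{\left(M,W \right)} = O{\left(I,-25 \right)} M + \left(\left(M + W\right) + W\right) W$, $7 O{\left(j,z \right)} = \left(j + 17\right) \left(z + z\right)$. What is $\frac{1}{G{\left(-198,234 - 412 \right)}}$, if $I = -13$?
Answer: $\frac{7}{729884} \approx 9.5906 \cdot 10^{-6}$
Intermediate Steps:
$O{\left(j,z \right)} = \frac{2 z \left(17 + j\right)}{7}$ ($O{\left(j,z \right)} = \frac{\left(j + 17\right) \left(z + z\right)}{7} = \frac{\left(17 + j\right) 2 z}{7} = \frac{2 z \left(17 + j\right)}{7}$)
$G{\left(M,W \right)} = - \frac{200 M}{7} + W \left(M + 2 W\right)$ ($G{\left(M,W \right)} = \frac{2}{7} \left(-25\right) \left(17 - 13\right) M + \left(\left(M + W\right) + W\right) W = \frac{2}{7} \left(-25\right) 4 M + \left(M + 2 W\right) W = - \frac{200 M}{7} + W \left(M + 2 W\right)$)
$\frac{1}{G{\left(-198,234 - 412 \right)}} = \frac{1}{2 \left(234 - 412\right)^{2} - - \frac{39600}{7} - 198 \left(234 - 412\right)} = \frac{1}{2 \left(-178\right)^{2} + \frac{39600}{7} - -35244} = \frac{1}{2 \cdot 31684 + \frac{39600}{7} + 35244} = \frac{1}{63368 + \frac{39600}{7} + 35244} = \frac{1}{\frac{729884}{7}} = \frac{7}{729884}$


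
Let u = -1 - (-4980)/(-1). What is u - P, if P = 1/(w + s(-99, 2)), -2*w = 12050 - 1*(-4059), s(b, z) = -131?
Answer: -81543949/16371 ≈ -4981.0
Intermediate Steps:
w = -16109/2 (w = -(12050 - 1*(-4059))/2 = -(12050 + 4059)/2 = -½*16109 = -16109/2 ≈ -8054.5)
u = -4981 (u = -1 - (-4980)*(-1) = -1 - 60*83 = -1 - 4980 = -4981)
P = -2/16371 (P = 1/(-16109/2 - 131) = 1/(-16371/2) = -2/16371 ≈ -0.00012217)
u - P = -4981 - 1*(-2/16371) = -4981 + 2/16371 = -81543949/16371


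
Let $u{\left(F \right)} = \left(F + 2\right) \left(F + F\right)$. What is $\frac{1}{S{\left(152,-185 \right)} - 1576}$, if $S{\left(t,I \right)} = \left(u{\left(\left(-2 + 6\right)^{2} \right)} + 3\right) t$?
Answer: $\frac{1}{86432} \approx 1.157 \cdot 10^{-5}$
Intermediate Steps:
$u{\left(F \right)} = 2 F \left(2 + F\right)$ ($u{\left(F \right)} = \left(2 + F\right) 2 F = 2 F \left(2 + F\right)$)
$S{\left(t,I \right)} = 579 t$ ($S{\left(t,I \right)} = \left(2 \left(-2 + 6\right)^{2} \left(2 + \left(-2 + 6\right)^{2}\right) + 3\right) t = \left(2 \cdot 4^{2} \left(2 + 4^{2}\right) + 3\right) t = \left(2 \cdot 16 \left(2 + 16\right) + 3\right) t = \left(2 \cdot 16 \cdot 18 + 3\right) t = \left(576 + 3\right) t = 579 t$)
$\frac{1}{S{\left(152,-185 \right)} - 1576} = \frac{1}{579 \cdot 152 - 1576} = \frac{1}{88008 - 1576} = \frac{1}{86432}$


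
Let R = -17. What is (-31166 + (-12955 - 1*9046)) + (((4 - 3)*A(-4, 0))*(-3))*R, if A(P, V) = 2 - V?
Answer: -53065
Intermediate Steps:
(-31166 + (-12955 - 1*9046)) + (((4 - 3)*A(-4, 0))*(-3))*R = (-31166 + (-12955 - 1*9046)) + (((4 - 3)*(2 - 1*0))*(-3))*(-17) = (-31166 + (-12955 - 9046)) + ((1*(2 + 0))*(-3))*(-17) = (-31166 - 22001) + ((1*2)*(-3))*(-17) = -53167 + (2*(-3))*(-17) = -53167 - 6*(-17) = -53167 + 102 = -53065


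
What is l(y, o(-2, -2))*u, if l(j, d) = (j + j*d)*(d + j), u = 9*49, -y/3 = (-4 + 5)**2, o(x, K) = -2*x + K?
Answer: 3969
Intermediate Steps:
o(x, K) = K - 2*x
y = -3 (y = -3*(-4 + 5)**2 = -3*1**2 = -3*1 = -3)
u = 441
l(j, d) = (d + j)*(j + d*j) (l(j, d) = (j + d*j)*(d + j) = (d + j)*(j + d*j))
l(y, o(-2, -2))*u = -3*((-2 - 2*(-2)) - 3 + (-2 - 2*(-2))**2 + (-2 - 2*(-2))*(-3))*441 = -3*((-2 + 4) - 3 + (-2 + 4)**2 + (-2 + 4)*(-3))*441 = -3*(2 - 3 + 2**2 + 2*(-3))*441 = -3*(2 - 3 + 4 - 6)*441 = -3*(-3)*441 = 9*441 = 3969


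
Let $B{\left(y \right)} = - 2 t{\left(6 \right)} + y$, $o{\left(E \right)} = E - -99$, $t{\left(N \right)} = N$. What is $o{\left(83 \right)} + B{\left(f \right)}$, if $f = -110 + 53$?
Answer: $113$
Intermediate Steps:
$f = -57$
$o{\left(E \right)} = 99 + E$ ($o{\left(E \right)} = E + 99 = 99 + E$)
$B{\left(y \right)} = -12 + y$ ($B{\left(y \right)} = \left(-2\right) 6 + y = -12 + y$)
$o{\left(83 \right)} + B{\left(f \right)} = \left(99 + 83\right) - 69 = 182 - 69 = 113$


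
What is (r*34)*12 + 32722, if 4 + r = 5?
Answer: 33130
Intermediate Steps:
r = 1 (r = -4 + 5 = 1)
(r*34)*12 + 32722 = (1*34)*12 + 32722 = 34*12 + 32722 = 408 + 32722 = 33130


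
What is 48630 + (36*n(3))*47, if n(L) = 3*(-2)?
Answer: 38478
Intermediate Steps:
n(L) = -6
48630 + (36*n(3))*47 = 48630 + (36*(-6))*47 = 48630 - 216*47 = 48630 - 10152 = 38478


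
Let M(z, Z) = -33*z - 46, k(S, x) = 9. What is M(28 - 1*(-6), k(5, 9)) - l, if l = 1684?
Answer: -2852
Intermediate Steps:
M(z, Z) = -46 - 33*z
M(28 - 1*(-6), k(5, 9)) - l = (-46 - 33*(28 - 1*(-6))) - 1*1684 = (-46 - 33*(28 + 6)) - 1684 = (-46 - 33*34) - 1684 = (-46 - 1122) - 1684 = -1168 - 1684 = -2852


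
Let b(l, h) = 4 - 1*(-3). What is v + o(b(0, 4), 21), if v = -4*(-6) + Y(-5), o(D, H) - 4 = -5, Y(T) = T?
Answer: 18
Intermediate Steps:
b(l, h) = 7 (b(l, h) = 4 + 3 = 7)
o(D, H) = -1 (o(D, H) = 4 - 5 = -1)
v = 19 (v = -4*(-6) - 5 = 24 - 5 = 19)
v + o(b(0, 4), 21) = 19 - 1 = 18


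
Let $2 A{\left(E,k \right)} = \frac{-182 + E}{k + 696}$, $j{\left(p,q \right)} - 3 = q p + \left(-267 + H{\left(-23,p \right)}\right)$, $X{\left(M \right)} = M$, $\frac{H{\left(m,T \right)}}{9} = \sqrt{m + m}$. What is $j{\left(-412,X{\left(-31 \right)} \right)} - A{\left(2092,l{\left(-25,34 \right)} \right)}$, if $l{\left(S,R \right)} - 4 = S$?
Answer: $\frac{1688389}{135} + 9 i \sqrt{46} \approx 12507.0 + 61.041 i$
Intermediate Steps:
$H{\left(m,T \right)} = 9 \sqrt{2} \sqrt{m}$ ($H{\left(m,T \right)} = 9 \sqrt{m + m} = 9 \sqrt{2 m} = 9 \sqrt{2} \sqrt{m}$)
$l{\left(S,R \right)} = 4 + S$
$j{\left(p,q \right)} = -264 + p q + 9 i \sqrt{46}$ ($j{\left(p,q \right)} = 3 - \left(267 - q p - 9 \sqrt{2} \sqrt{-23}\right) = 3 - \left(267 - p q - 9 \sqrt{2} i \sqrt{23}\right) = 3 - \left(267 - p q - 9 i \sqrt{46}\right) = 3 + \left(-267 + p q + 9 i \sqrt{46}\right) = -264 + p q + 9 i \sqrt{46}$)
$A{\left(E,k \right)} = \frac{-182 + E}{2 \left(696 + k\right)}$ ($A{\left(E,k \right)} = \frac{\left(-182 + E\right) \frac{1}{k + 696}}{2} = \frac{\left(-182 + E\right) \frac{1}{696 + k}}{2} = \frac{\frac{1}{696 + k} \left(-182 + E\right)}{2} = \frac{-182 + E}{2 \left(696 + k\right)}$)
$j{\left(-412,X{\left(-31 \right)} \right)} - A{\left(2092,l{\left(-25,34 \right)} \right)} = \left(-264 - -12772 + 9 i \sqrt{46}\right) - \frac{-182 + 2092}{2 \left(696 + \left(4 - 25\right)\right)} = \left(-264 + 12772 + 9 i \sqrt{46}\right) - \frac{1}{2} \frac{1}{696 - 21} \cdot 1910 = \left(12508 + 9 i \sqrt{46}\right) - \frac{1}{2} \cdot \frac{1}{675} \cdot 1910 = \left(12508 + 9 i \sqrt{46}\right) - \frac{191}{135} = \frac{1688389}{135} + 9 i \sqrt{46}$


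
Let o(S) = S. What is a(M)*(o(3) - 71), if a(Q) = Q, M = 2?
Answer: -136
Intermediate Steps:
a(M)*(o(3) - 71) = 2*(3 - 71) = 2*(-68) = -136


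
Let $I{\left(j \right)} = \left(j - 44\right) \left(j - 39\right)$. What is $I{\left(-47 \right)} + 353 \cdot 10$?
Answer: $11356$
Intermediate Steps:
$I{\left(j \right)} = \left(-44 + j\right) \left(-39 + j\right)$
$I{\left(-47 \right)} + 353 \cdot 10 = \left(1716 + \left(-47\right)^{2} - -3901\right) + 353 \cdot 10 = \left(1716 + 2209 + 3901\right) + 3530 = 7826 + 3530 = 11356$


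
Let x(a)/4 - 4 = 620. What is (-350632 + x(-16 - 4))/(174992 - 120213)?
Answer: -348136/54779 ≈ -6.3553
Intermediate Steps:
x(a) = 2496 (x(a) = 16 + 4*620 = 16 + 2480 = 2496)
(-350632 + x(-16 - 4))/(174992 - 120213) = (-350632 + 2496)/(174992 - 120213) = -348136/54779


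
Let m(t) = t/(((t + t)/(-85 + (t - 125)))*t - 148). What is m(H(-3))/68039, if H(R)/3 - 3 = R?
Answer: 0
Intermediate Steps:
H(R) = 9 + 3*R
m(t) = t/(-148 + 2*t**2/(-210 + t)) (m(t) = t/(((2*t)/(-85 + (-125 + t)))*t - 148) = t/(((2*t)/(-210 + t))*t - 148) = t/((2*t/(-210 + t))*t - 148) = t/(2*t**2/(-210 + t) - 148) = t/(-148 + 2*t**2/(-210 + t)))
m(H(-3))/68039 = ((9 + 3*(-3))*(-210 + (9 + 3*(-3)))/(2*(15540 + (9 + 3*(-3))**2 - 74*(9 + 3*(-3)))))/68039 = ((9 - 9)*(-210 + (9 - 9))/(2*(15540 + (9 - 9)**2 - 74*(9 - 9))))*(1/68039) = ((1/2)*0*(-210 + 0)/(15540 + 0**2 - 74*0))*(1/68039) = ((1/2)*0*(-210)/(15540 + 0 + 0))*(1/68039) = ((1/2)*0*(-210)/15540)*(1/68039) = ((1/2)*0*(1/15540)*(-210))*(1/68039) = 0*(1/68039) = 0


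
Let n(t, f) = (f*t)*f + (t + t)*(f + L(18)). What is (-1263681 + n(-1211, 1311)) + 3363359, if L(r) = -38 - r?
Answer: -2082311063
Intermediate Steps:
n(t, f) = t*f² + 2*t*(-56 + f) (n(t, f) = (f*t)*f + (t + t)*(f + (-38 - 1*18)) = t*f² + (2*t)*(f + (-38 - 18)) = t*f² + (2*t)*(f - 56) = t*f² + (2*t)*(-56 + f) = t*f² + 2*t*(-56 + f))
(-1263681 + n(-1211, 1311)) + 3363359 = (-1263681 - 1211*(-112 + 1311² + 2*1311)) + 3363359 = (-1263681 - 1211*(-112 + 1718721 + 2622)) + 3363359 = (-1263681 - 1211*1721231) + 3363359 = (-1263681 - 2084410741) + 3363359 = -2085674422 + 3363359 = -2082311063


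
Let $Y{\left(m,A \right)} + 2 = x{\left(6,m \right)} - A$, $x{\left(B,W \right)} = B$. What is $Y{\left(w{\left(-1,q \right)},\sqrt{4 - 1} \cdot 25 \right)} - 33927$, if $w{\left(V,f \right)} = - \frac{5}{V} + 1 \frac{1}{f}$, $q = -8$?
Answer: $-33923 - 25 \sqrt{3} \approx -33966.0$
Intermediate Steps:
$w{\left(V,f \right)} = \frac{1}{f} - \frac{5}{V}$ ($w{\left(V,f \right)} = - \frac{5}{V} + \frac{1}{f} = \frac{1}{f} - \frac{5}{V}$)
$Y{\left(m,A \right)} = 4 - A$ ($Y{\left(m,A \right)} = -2 - \left(-6 + A\right) = 4 - A$)
$Y{\left(w{\left(-1,q \right)},\sqrt{4 - 1} \cdot 25 \right)} - 33927 = \left(4 - \sqrt{4 - 1} \cdot 25\right) - 33927 = \left(4 - \sqrt{3} \cdot 25\right) - 33927 = \left(4 - 25 \sqrt{3}\right) - 33927 = -33923 - 25 \sqrt{3}$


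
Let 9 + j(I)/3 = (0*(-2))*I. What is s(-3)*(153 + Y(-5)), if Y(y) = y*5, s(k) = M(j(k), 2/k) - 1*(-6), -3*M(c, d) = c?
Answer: 1920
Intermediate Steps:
j(I) = -27 (j(I) = -27 + 3*((0*(-2))*I) = -27 + 3*(0*I) = -27 + 3*0 = -27 + 0 = -27)
M(c, d) = -c/3
s(k) = 15 (s(k) = -⅓*(-27) - 1*(-6) = 9 + 6 = 15)
Y(y) = 5*y
s(-3)*(153 + Y(-5)) = 15*(153 + 5*(-5)) = 15*(153 - 25) = 15*128 = 1920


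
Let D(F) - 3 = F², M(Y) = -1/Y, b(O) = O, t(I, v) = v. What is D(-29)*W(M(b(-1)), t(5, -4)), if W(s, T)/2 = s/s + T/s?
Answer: -5064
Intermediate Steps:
D(F) = 3 + F²
W(s, T) = 2 + 2*T/s (W(s, T) = 2*(s/s + T/s) = 2*(1 + T/s) = 2 + 2*T/s)
D(-29)*W(M(b(-1)), t(5, -4)) = (3 + (-29)²)*(2 + 2*(-4)/(-1/(-1))) = (3 + 841)*(2 + 2*(-4)/(-1*(-1))) = 844*(2 + 2*(-4)/1) = 844*(2 + 2*(-4)*1) = 844*(2 - 8) = 844*(-6) = -5064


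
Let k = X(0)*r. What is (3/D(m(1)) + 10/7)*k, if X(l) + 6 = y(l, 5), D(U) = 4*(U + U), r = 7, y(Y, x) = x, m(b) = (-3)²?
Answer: -247/24 ≈ -10.292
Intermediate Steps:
m(b) = 9
D(U) = 8*U (D(U) = 4*(2*U) = 8*U)
X(l) = -1 (X(l) = -6 + 5 = -1)
k = -7 (k = -1*7 = -7)
(3/D(m(1)) + 10/7)*k = (3/((8*9)) + 10/7)*(-7) = (3/72 + 10*(⅐))*(-7) = (3*(1/72) + 10/7)*(-7) = (1/24 + 10/7)*(-7) = (247/168)*(-7) = -247/24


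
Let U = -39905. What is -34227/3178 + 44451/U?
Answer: -1507093713/126818090 ≈ -11.884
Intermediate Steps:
-34227/3178 + 44451/U = -34227/3178 + 44451/(-39905) = -34227*1/3178 + 44451*(-1/39905) = -34227/3178 - 44451/39905 = -1507093713/126818090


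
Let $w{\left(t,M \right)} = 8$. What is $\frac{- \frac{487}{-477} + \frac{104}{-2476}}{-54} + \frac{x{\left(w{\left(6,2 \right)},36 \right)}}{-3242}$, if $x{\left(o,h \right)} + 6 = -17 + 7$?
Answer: $- \frac{340998055}{25845551442} \approx -0.013194$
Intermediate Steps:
$x{\left(o,h \right)} = -16$ ($x{\left(o,h \right)} = -6 + \left(-17 + 7\right) = -6 - 10 = -16$)
$\frac{- \frac{487}{-477} + \frac{104}{-2476}}{-54} + \frac{x{\left(w{\left(6,2 \right)},36 \right)}}{-3242} = \frac{- \frac{487}{-477} + \frac{104}{-2476}}{-54} - \frac{16}{-3242} = \left(\left(-487\right) \left(- \frac{1}{477}\right) + 104 \left(- \frac{1}{2476}\right)\right) \left(- \frac{1}{54}\right) - - \frac{8}{1621} = \left(\frac{487}{477} - \frac{26}{619}\right) \left(- \frac{1}{54}\right) + \frac{8}{1621} = \frac{289051}{295263} \left(- \frac{1}{54}\right) + \frac{8}{1621} = - \frac{289051}{15944202} + \frac{8}{1621} = - \frac{340998055}{25845551442}$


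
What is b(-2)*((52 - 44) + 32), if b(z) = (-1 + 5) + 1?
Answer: 200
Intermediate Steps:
b(z) = 5 (b(z) = 4 + 1 = 5)
b(-2)*((52 - 44) + 32) = 5*((52 - 44) + 32) = 5*(8 + 32) = 5*40 = 200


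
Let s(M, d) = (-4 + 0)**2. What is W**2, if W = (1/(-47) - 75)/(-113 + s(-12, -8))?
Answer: 12432676/20784481 ≈ 0.59817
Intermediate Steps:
s(M, d) = 16 (s(M, d) = (-4)**2 = 16)
W = 3526/4559 (W = (1/(-47) - 75)/(-113 + 16) = (-1/47 - 75)/(-97) = -3526/47*(-1/97) = 3526/4559 ≈ 0.77342)
W**2 = (3526/4559)**2 = 12432676/20784481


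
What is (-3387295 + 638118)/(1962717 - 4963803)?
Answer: 2749177/3001086 ≈ 0.91606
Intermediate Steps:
(-3387295 + 638118)/(1962717 - 4963803) = -2749177/(-3001086) = -2749177*(-1/3001086) = 2749177/3001086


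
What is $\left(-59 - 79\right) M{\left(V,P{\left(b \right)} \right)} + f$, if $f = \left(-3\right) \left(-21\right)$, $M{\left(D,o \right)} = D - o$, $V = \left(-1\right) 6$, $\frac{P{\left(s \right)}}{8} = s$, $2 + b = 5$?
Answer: $4203$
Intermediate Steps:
$b = 3$ ($b = -2 + 5 = 3$)
$P{\left(s \right)} = 8 s$
$V = -6$
$f = 63$
$\left(-59 - 79\right) M{\left(V,P{\left(b \right)} \right)} + f = \left(-59 - 79\right) \left(-6 - 8 \cdot 3\right) + 63 = \left(-59 - 79\right) \left(-6 - 24\right) + 63 = - 138 \left(-6 - 24\right) + 63 = \left(-138\right) \left(-30\right) + 63 = 4140 + 63 = 4203$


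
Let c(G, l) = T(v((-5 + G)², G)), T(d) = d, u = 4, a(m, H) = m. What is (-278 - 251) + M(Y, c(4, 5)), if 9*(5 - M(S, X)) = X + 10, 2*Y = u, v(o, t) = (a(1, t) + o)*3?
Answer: -4732/9 ≈ -525.78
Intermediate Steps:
v(o, t) = 3 + 3*o (v(o, t) = (1 + o)*3 = 3 + 3*o)
c(G, l) = 3 + 3*(-5 + G)²
Y = 2 (Y = (½)*4 = 2)
M(S, X) = 35/9 - X/9 (M(S, X) = 5 - (X + 10)/9 = 5 - (10 + X)/9 = 5 + (-10/9 - X/9) = 35/9 - X/9)
(-278 - 251) + M(Y, c(4, 5)) = (-278 - 251) + (35/9 - (3 + 3*(-5 + 4)²)/9) = -529 + (35/9 - (3 + 3*(-1)²)/9) = -529 + (35/9 - (3 + 3*1)/9) = -529 + (35/9 - (3 + 3)/9) = -529 + (35/9 - ⅑*6) = -529 + (35/9 - ⅔) = -529 + 29/9 = -4732/9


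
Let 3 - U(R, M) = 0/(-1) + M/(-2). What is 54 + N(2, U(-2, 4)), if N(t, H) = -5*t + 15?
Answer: 59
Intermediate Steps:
U(R, M) = 3 + M/2 (U(R, M) = 3 - (0/(-1) + M/(-2)) = 3 - (0*(-1) + M*(-½)) = 3 - (0 - M/2) = 3 - (-1)*M/2 = 3 + M/2)
N(t, H) = 15 - 5*t
54 + N(2, U(-2, 4)) = 54 + (15 - 5*2) = 54 + (15 - 10) = 54 + 5 = 59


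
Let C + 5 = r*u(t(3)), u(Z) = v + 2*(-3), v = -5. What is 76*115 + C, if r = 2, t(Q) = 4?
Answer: 8713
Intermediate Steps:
u(Z) = -11 (u(Z) = -5 + 2*(-3) = -5 - 6 = -11)
C = -27 (C = -5 + 2*(-11) = -5 - 22 = -27)
76*115 + C = 76*115 - 27 = 8740 - 27 = 8713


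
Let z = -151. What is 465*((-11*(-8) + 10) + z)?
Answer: -24645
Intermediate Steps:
465*((-11*(-8) + 10) + z) = 465*((-11*(-8) + 10) - 151) = 465*((88 + 10) - 151) = 465*(98 - 151) = 465*(-53) = -24645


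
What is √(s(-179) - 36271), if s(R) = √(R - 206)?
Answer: √(-36271 + I*√385) ≈ 0.0515 + 190.45*I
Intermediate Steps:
s(R) = √(-206 + R)
√(s(-179) - 36271) = √(√(-206 - 179) - 36271) = √(√(-385) - 36271) = √(I*√385 - 36271) = √(-36271 + I*√385)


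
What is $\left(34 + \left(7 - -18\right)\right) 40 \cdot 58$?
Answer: $136880$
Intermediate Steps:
$\left(34 + \left(7 - -18\right)\right) 40 \cdot 58 = \left(34 + \left(7 + 18\right)\right) 40 \cdot 58 = \left(34 + 25\right) 40 \cdot 58 = 59 \cdot 40 \cdot 58 = 2360 \cdot 58 = 136880$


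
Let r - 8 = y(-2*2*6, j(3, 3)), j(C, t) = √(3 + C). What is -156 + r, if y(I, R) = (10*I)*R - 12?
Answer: -160 - 240*√6 ≈ -747.88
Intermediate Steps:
y(I, R) = -12 + 10*I*R (y(I, R) = 10*I*R - 12 = -12 + 10*I*R)
r = -4 - 240*√6 (r = 8 + (-12 + 10*(-2*2*6)*√(3 + 3)) = 8 + (-12 + 10*(-4*6)*√6) = 8 + (-12 + 10*(-24)*√6) = 8 + (-12 - 240*√6) = -4 - 240*√6 ≈ -591.88)
-156 + r = -156 + (-4 - 240*√6) = -160 - 240*√6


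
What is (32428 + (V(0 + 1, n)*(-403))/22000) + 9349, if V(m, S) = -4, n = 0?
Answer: 229773903/5500 ≈ 41777.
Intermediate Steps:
(32428 + (V(0 + 1, n)*(-403))/22000) + 9349 = (32428 - 4*(-403)/22000) + 9349 = (32428 + 1612*(1/22000)) + 9349 = (32428 + 403/5500) + 9349 = 178354403/5500 + 9349 = 229773903/5500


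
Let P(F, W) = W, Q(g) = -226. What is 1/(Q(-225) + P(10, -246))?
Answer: -1/472 ≈ -0.0021186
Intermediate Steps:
1/(Q(-225) + P(10, -246)) = 1/(-226 - 246) = 1/(-472) = -1/472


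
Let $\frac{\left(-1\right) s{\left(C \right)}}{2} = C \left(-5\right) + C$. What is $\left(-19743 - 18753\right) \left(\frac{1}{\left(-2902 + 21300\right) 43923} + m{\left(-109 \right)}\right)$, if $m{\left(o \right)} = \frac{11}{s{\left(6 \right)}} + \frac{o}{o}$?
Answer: $- \frac{6372909333178}{134682559} \approx -47318.0$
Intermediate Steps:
$s{\left(C \right)} = 8 C$ ($s{\left(C \right)} = - 2 \left(C \left(-5\right) + C\right) = - 2 \left(- 5 C + C\right) = - 2 \left(- 4 C\right) = 8 C$)
$m{\left(o \right)} = \frac{59}{48}$ ($m{\left(o \right)} = \frac{11}{8 \cdot 6} + \frac{o}{o} = \frac{11}{48} + 1 = \frac{59}{48}$)
$\left(-19743 - 18753\right) \left(\frac{1}{\left(-2902 + 21300\right) 43923} + m{\left(-109 \right)}\right) = \left(-19743 - 18753\right) \left(\frac{1}{\left(-2902 + 21300\right) 43923} + \frac{59}{48}\right) = - 38496 \left(\frac{1}{18398} \cdot \frac{1}{43923} + \frac{59}{48}\right) = - 38496 \left(\frac{1}{808095354} + \frac{59}{48}\right) = \left(-38496\right) \frac{7946270989}{6464762832} = - \frac{6372909333178}{134682559}$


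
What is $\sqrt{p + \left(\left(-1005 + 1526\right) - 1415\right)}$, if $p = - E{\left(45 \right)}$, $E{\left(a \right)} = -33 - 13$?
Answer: $4 i \sqrt{53} \approx 29.12 i$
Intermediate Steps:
$E{\left(a \right)} = -46$ ($E{\left(a \right)} = -33 - 13 = -46$)
$p = 46$ ($p = \left(-1\right) \left(-46\right) = 46$)
$\sqrt{p + \left(\left(-1005 + 1526\right) - 1415\right)} = \sqrt{46 + \left(\left(-1005 + 1526\right) - 1415\right)} = \sqrt{46 + \left(521 - 1415\right)} = \sqrt{46 - 894} = \sqrt{-848} = 4 i \sqrt{53}$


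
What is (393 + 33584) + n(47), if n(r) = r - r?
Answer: 33977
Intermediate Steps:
n(r) = 0
(393 + 33584) + n(47) = (393 + 33584) + 0 = 33977 + 0 = 33977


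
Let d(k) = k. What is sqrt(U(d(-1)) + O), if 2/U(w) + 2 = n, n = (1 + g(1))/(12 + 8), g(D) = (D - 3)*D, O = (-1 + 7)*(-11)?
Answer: I*sqrt(112586)/41 ≈ 8.1839*I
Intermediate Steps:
O = -66 (O = 6*(-11) = -66)
g(D) = D*(-3 + D) (g(D) = (-3 + D)*D = D*(-3 + D))
n = -1/20 (n = (1 + 1*(-3 + 1))/(12 + 8) = (1 + 1*(-2))/20 = (1 - 2)*(1/20) = -1*1/20 = -1/20 ≈ -0.050000)
U(w) = -40/41 (U(w) = 2/(-2 - 1/20) = 2/(-41/20) = 2*(-20/41) = -40/41)
sqrt(U(d(-1)) + O) = sqrt(-40/41 - 66) = sqrt(-2746/41) = I*sqrt(112586)/41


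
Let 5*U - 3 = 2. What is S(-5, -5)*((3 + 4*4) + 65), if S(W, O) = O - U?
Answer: -504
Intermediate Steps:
U = 1 (U = 3/5 + (1/5)*2 = 3/5 + 2/5 = 1)
S(W, O) = -1 + O (S(W, O) = O - 1*1 = O - 1 = -1 + O)
S(-5, -5)*((3 + 4*4) + 65) = (-1 - 5)*((3 + 4*4) + 65) = -6*((3 + 16) + 65) = -6*(19 + 65) = -6*84 = -504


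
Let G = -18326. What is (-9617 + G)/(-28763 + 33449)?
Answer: -27943/4686 ≈ -5.9631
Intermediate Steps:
(-9617 + G)/(-28763 + 33449) = (-9617 - 18326)/(-28763 + 33449) = -27943/4686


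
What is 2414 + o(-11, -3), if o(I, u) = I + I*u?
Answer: 2436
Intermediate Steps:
2414 + o(-11, -3) = 2414 - 11*(1 - 3) = 2414 - 11*(-2) = 2414 + 22 = 2436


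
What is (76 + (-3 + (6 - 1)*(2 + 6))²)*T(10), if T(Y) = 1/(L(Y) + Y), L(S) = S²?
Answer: 289/22 ≈ 13.136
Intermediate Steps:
T(Y) = 1/(Y + Y²) (T(Y) = 1/(Y² + Y) = 1/(Y + Y²))
(76 + (-3 + (6 - 1)*(2 + 6))²)*T(10) = (76 + (-3 + (6 - 1)*(2 + 6))²)*(1/(10*(1 + 10))) = (76 + (-3 + 5*8)²)*((⅒)/11) = (76 + (-3 + 40)²)*((⅒)*(1/11)) = (76 + 37²)*(1/110) = (76 + 1369)*(1/110) = 1445*(1/110) = 289/22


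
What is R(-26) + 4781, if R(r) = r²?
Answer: 5457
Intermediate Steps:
R(-26) + 4781 = (-26)² + 4781 = 676 + 4781 = 5457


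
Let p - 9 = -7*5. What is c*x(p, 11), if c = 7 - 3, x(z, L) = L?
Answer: 44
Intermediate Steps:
p = -26 (p = 9 - 7*5 = 9 - 35 = -26)
c = 4
c*x(p, 11) = 4*11 = 44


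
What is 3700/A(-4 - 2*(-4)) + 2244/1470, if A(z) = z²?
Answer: 228121/980 ≈ 232.78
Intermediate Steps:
3700/A(-4 - 2*(-4)) + 2244/1470 = 3700/((-4 - 2*(-4))²) + 2244/1470 = 3700/((-4 + 8)²) + 2244*(1/1470) = 3700/(4²) + 374/245 = 3700/16 + 374/245 = 3700*(1/16) + 374/245 = 925/4 + 374/245 = 228121/980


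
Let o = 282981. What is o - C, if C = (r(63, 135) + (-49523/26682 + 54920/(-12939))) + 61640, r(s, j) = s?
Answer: 25465256128727/115079466 ≈ 2.2128e+5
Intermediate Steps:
C = 7100046239419/115079466 (C = (63 + (-49523/26682 + 54920/(-12939))) + 61640 = (63 + (-49523*1/26682 + 54920*(-1/12939))) + 61640 = (63 + (-49523/26682 - 54920/12939)) + 61640 = (63 - 702051179/115079466) + 61640 = 6547955179/115079466 + 61640 = 7100046239419/115079466 ≈ 61697.)
o - C = 282981 - 1*7100046239419/115079466 = 282981 - 7100046239419/115079466 = 25465256128727/115079466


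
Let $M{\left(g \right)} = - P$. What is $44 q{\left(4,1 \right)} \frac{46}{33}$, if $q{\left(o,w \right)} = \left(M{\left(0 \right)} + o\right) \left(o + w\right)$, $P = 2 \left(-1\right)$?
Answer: $1840$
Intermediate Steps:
$P = -2$
$M{\left(g \right)} = 2$ ($M{\left(g \right)} = \left(-1\right) \left(-2\right) = 2$)
$q{\left(o,w \right)} = \left(2 + o\right) \left(o + w\right)$
$44 q{\left(4,1 \right)} \frac{46}{33} = 44 \left(4^{2} + 2 \cdot 4 + 2 \cdot 1 + 4 \cdot 1\right) \frac{46}{33} = 44 \left(16 + 8 + 2 + 4\right) 46 \cdot \frac{1}{33} = 44 \cdot 30 \cdot \frac{46}{33} = 1320 \cdot \frac{46}{33} = 1840$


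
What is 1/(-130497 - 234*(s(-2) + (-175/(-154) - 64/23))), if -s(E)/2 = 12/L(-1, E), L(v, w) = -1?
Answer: -253/34339128 ≈ -7.3677e-6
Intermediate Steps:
s(E) = 24 (s(E) = -24/(-1) = -24*(-1) = -2*(-12) = 24)
1/(-130497 - 234*(s(-2) + (-175/(-154) - 64/23))) = 1/(-130497 - 234*(24 + (-175/(-154) - 64/23))) = 1/(-130497 - 234*(24 + (-175*(-1/154) - 64*1/23))) = 1/(-130497 - 234*(24 + (25/22 - 64/23))) = 1/(-130497 - 234*(24 - 833/506)) = 1/(-130497 - 234*11311/506) = 1/(-130497 - 1323387/253) = 1/(-34339128/253) = -253/34339128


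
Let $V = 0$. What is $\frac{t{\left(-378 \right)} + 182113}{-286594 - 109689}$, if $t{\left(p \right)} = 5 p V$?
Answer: $- \frac{182113}{396283} \approx -0.45955$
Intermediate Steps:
$t{\left(p \right)} = 0$ ($t{\left(p \right)} = 5 p 0 = 0$)
$\frac{t{\left(-378 \right)} + 182113}{-286594 - 109689} = \frac{0 + 182113}{-286594 - 109689} = \frac{182113}{-396283} = 182113 \left(- \frac{1}{396283}\right) = - \frac{182113}{396283}$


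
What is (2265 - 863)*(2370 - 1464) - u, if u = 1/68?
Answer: 86374415/68 ≈ 1.2702e+6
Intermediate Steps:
u = 1/68 ≈ 0.014706
(2265 - 863)*(2370 - 1464) - u = (2265 - 863)*(2370 - 1464) - 1*1/68 = 1402*906 - 1/68 = 1270212 - 1/68 = 86374415/68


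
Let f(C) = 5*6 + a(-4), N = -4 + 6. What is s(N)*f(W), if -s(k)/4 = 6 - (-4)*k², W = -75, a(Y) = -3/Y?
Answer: -2706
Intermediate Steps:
N = 2
s(k) = -24 - 16*k² (s(k) = -4*(6 - (-4)*k²) = -4*(6 + 4*k²) = -24 - 16*k²)
f(C) = 123/4 (f(C) = 5*6 - 3/(-4) = 30 - 3*(-¼) = 30 + ¾ = 123/4)
s(N)*f(W) = (-24 - 16*2²)*(123/4) = (-24 - 16*4)*(123/4) = (-24 - 64)*(123/4) = -88*123/4 = -2706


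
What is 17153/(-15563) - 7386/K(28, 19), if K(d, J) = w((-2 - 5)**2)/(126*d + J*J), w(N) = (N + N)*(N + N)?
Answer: -223599373057/74733526 ≈ -2992.0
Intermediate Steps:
w(N) = 4*N**2 (w(N) = (2*N)*(2*N) = 4*N**2)
K(d, J) = 9604/(J**2 + 126*d) (K(d, J) = (4*((-2 - 5)**2)**2)/(126*d + J*J) = (4*((-7)**2)**2)/(126*d + J**2) = (4*49**2)/(J**2 + 126*d) = (4*2401)/(J**2 + 126*d) = 9604/(J**2 + 126*d))
17153/(-15563) - 7386/K(28, 19) = 17153/(-15563) - 7386/(9604/(19**2 + 126*28)) = 17153*(-1/15563) - 7386/(9604/(361 + 3528)) = -17153/15563 - 7386/(9604/3889) = -17153/15563 - 7386/(9604*(1/3889)) = -17153/15563 - 7386/9604/3889 = -17153/15563 - 7386*3889/9604 = -17153/15563 - 14362077/4802 = -223599373057/74733526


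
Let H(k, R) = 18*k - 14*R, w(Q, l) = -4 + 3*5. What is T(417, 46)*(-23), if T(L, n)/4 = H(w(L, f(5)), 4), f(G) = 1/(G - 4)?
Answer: -13064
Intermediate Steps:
f(G) = 1/(-4 + G)
w(Q, l) = 11 (w(Q, l) = -4 + 15 = 11)
H(k, R) = -14*R + 18*k
T(L, n) = 568 (T(L, n) = 4*(-14*4 + 18*11) = 4*(-56 + 198) = 4*142 = 568)
T(417, 46)*(-23) = 568*(-23) = -13064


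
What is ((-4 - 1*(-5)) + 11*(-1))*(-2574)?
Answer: 25740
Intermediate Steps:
((-4 - 1*(-5)) + 11*(-1))*(-2574) = ((-4 + 5) - 11)*(-2574) = (1 - 11)*(-2574) = -10*(-2574) = 25740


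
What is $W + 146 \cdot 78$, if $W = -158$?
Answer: $11230$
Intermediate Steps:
$W + 146 \cdot 78 = -158 + 146 \cdot 78 = -158 + 11388 = 11230$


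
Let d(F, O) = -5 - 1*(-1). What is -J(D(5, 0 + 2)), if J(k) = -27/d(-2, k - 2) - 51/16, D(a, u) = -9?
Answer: -57/16 ≈ -3.5625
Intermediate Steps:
d(F, O) = -4 (d(F, O) = -5 + 1 = -4)
J(k) = 57/16 (J(k) = -27/(-4) - 51/16 = -27*(-¼) - 51*1/16 = 27/4 - 51/16 = 57/16)
-J(D(5, 0 + 2)) = -1*57/16 = -57/16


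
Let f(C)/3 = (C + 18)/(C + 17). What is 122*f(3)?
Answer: 3843/10 ≈ 384.30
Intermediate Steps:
f(C) = 3*(18 + C)/(17 + C) (f(C) = 3*((C + 18)/(C + 17)) = 3*((18 + C)/(17 + C)) = 3*(18 + C)/(17 + C))
122*f(3) = 122*(3*(18 + 3)/(17 + 3)) = 122*(3*21/20) = 122*(3*(1/20)*21) = 122*(63/20) = 3843/10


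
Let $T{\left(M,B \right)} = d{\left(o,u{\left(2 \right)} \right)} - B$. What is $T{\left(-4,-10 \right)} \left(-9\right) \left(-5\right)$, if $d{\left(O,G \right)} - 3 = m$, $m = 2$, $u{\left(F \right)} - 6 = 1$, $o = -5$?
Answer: $675$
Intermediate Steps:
$u{\left(F \right)} = 7$ ($u{\left(F \right)} = 6 + 1 = 7$)
$d{\left(O,G \right)} = 5$ ($d{\left(O,G \right)} = 3 + 2 = 5$)
$T{\left(M,B \right)} = 5 - B$
$T{\left(-4,-10 \right)} \left(-9\right) \left(-5\right) = \left(5 - -10\right) \left(-9\right) \left(-5\right) = \left(5 + 10\right) \left(-9\right) \left(-5\right) = 15 \left(-9\right) \left(-5\right) = \left(-135\right) \left(-5\right) = 675$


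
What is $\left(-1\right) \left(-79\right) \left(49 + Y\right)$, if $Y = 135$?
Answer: $14536$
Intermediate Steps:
$\left(-1\right) \left(-79\right) \left(49 + Y\right) = \left(-1\right) \left(-79\right) \left(49 + 135\right) = 79 \cdot 184 = 14536$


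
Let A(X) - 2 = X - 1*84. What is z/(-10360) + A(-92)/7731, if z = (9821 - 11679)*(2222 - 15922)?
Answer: -1639927627/667443 ≈ -2457.0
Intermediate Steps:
A(X) = -82 + X (A(X) = 2 + (X - 1*84) = 2 + (X - 84) = 2 + (-84 + X) = -82 + X)
z = 25454600 (z = -1858*(-13700) = 25454600)
z/(-10360) + A(-92)/7731 = 25454600/(-10360) + (-82 - 92)/7731 = 25454600*(-1/10360) - 174*1/7731 = -636365/259 - 58/2577 = -1639927627/667443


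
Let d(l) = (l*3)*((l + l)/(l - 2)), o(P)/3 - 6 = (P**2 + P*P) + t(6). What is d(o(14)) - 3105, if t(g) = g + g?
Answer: 1316115/307 ≈ 4287.0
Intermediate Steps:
t(g) = 2*g
o(P) = 54 + 6*P**2 (o(P) = 18 + 3*((P**2 + P*P) + 2*6) = 18 + 3*((P**2 + P**2) + 12) = 18 + 3*(2*P**2 + 12) = 18 + 3*(12 + 2*P**2) = 18 + (36 + 6*P**2) = 54 + 6*P**2)
d(l) = 6*l**2/(-2 + l) (d(l) = (3*l)*((2*l)/(-2 + l)) = (3*l)*(2*l/(-2 + l)) = 6*l**2/(-2 + l))
d(o(14)) - 3105 = 6*(54 + 6*14**2)**2/(-2 + (54 + 6*14**2)) - 3105 = 6*(54 + 6*196)**2/(-2 + (54 + 6*196)) - 3105 = 6*(54 + 1176)**2/(-2 + (54 + 1176)) - 3105 = 6*1230**2/(-2 + 1230) - 3105 = 6*1512900/1228 - 3105 = 6*1512900*(1/1228) - 3105 = 2269350/307 - 3105 = 1316115/307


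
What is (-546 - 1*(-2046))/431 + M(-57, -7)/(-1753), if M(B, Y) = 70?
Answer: 2599330/755543 ≈ 3.4403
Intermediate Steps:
(-546 - 1*(-2046))/431 + M(-57, -7)/(-1753) = (-546 - 1*(-2046))/431 + 70/(-1753) = (-546 + 2046)*(1/431) + 70*(-1/1753) = 1500*(1/431) - 70/1753 = 1500/431 - 70/1753 = 2599330/755543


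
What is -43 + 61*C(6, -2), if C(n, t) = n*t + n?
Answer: -409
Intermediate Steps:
C(n, t) = n + n*t
-43 + 61*C(6, -2) = -43 + 61*(6*(1 - 2)) = -43 + 61*(6*(-1)) = -43 + 61*(-6) = -43 - 366 = -409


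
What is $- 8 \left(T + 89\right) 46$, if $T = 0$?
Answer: $-32752$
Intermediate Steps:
$- 8 \left(T + 89\right) 46 = - 8 \left(0 + 89\right) 46 = \left(-8\right) 89 \cdot 46 = \left(-712\right) 46 = -32752$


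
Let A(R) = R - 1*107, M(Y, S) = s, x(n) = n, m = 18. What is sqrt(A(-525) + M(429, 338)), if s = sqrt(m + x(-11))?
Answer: sqrt(-632 + sqrt(7)) ≈ 25.087*I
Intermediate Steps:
s = sqrt(7) (s = sqrt(18 - 11) = sqrt(7) ≈ 2.6458)
M(Y, S) = sqrt(7)
A(R) = -107 + R (A(R) = R - 107 = -107 + R)
sqrt(A(-525) + M(429, 338)) = sqrt((-107 - 525) + sqrt(7)) = sqrt(-632 + sqrt(7))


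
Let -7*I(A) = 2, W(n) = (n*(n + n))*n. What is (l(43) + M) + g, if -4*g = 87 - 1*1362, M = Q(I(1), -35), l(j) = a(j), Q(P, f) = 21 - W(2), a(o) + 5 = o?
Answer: 1447/4 ≈ 361.75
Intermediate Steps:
a(o) = -5 + o
W(n) = 2*n³ (W(n) = (n*(2*n))*n = (2*n²)*n = 2*n³)
I(A) = -2/7 (I(A) = -⅐*2 = -2/7)
Q(P, f) = 5 (Q(P, f) = 21 - 2*2³ = 21 - 2*8 = 21 - 1*16 = 21 - 16 = 5)
l(j) = -5 + j
M = 5
g = 1275/4 (g = -(87 - 1*1362)/4 = -(87 - 1362)/4 = -¼*(-1275) = 1275/4 ≈ 318.75)
(l(43) + M) + g = ((-5 + 43) + 5) + 1275/4 = (38 + 5) + 1275/4 = 43 + 1275/4 = 1447/4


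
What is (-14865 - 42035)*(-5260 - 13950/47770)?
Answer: 1429806813500/4777 ≈ 2.9931e+8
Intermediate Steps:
(-14865 - 42035)*(-5260 - 13950/47770) = -56900*(-5260 - 13950*1/47770) = -56900*(-5260 - 1395/4777) = -56900*(-25128415/4777) = 1429806813500/4777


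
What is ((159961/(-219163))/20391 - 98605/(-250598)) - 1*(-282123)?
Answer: 315952983616469591869/1119910616984334 ≈ 2.8212e+5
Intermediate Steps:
((159961/(-219163))/20391 - 98605/(-250598)) - 1*(-282123) = ((159961*(-1/219163))*(1/20391) - 98605*(-1/250598)) + 282123 = (-159961/219163*1/20391 + 98605/250598) + 282123 = (-159961/4468952733 + 98605/250598) + 282123 = 440620998330787/1119910616984334 + 282123 = 315952983616469591869/1119910616984334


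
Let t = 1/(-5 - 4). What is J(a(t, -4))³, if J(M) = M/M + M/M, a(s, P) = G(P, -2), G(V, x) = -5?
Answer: 8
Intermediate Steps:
t = -⅑ (t = 1/(-9) = -⅑ ≈ -0.11111)
a(s, P) = -5
J(M) = 2 (J(M) = 1 + 1 = 2)
J(a(t, -4))³ = 2³ = 8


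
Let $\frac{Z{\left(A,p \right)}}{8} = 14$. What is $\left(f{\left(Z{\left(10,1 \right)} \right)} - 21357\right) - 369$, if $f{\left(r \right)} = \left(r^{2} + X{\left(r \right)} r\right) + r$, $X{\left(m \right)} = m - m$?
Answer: $-9070$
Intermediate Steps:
$Z{\left(A,p \right)} = 112$ ($Z{\left(A,p \right)} = 8 \cdot 14 = 112$)
$X{\left(m \right)} = 0$
$f{\left(r \right)} = r + r^{2}$ ($f{\left(r \right)} = \left(r^{2} + 0 r\right) + r = \left(r^{2} + 0\right) + r = r^{2} + r = r + r^{2}$)
$\left(f{\left(Z{\left(10,1 \right)} \right)} - 21357\right) - 369 = \left(112 \left(1 + 112\right) - 21357\right) - 369 = \left(112 \cdot 113 - 21357\right) - 369 = \left(12656 - 21357\right) - 369 = -8701 - 369 = -9070$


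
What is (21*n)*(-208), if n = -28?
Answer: 122304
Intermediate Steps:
(21*n)*(-208) = (21*(-28))*(-208) = -588*(-208) = 122304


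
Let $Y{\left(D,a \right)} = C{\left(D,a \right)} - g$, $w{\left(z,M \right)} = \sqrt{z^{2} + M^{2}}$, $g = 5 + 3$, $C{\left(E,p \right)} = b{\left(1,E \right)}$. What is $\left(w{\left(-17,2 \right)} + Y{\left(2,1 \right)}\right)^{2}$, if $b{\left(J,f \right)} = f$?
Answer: $\left(6 - \sqrt{293}\right)^{2} \approx 123.59$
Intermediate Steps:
$C{\left(E,p \right)} = E$
$g = 8$
$w{\left(z,M \right)} = \sqrt{M^{2} + z^{2}}$
$Y{\left(D,a \right)} = -8 + D$ ($Y{\left(D,a \right)} = D - 8 = -8 + D$)
$\left(w{\left(-17,2 \right)} + Y{\left(2,1 \right)}\right)^{2} = \left(\sqrt{2^{2} + \left(-17\right)^{2}} + \left(-8 + 2\right)\right)^{2} = \left(\sqrt{4 + 289} - 6\right)^{2} = \left(\sqrt{293} - 6\right)^{2} = \left(-6 + \sqrt{293}\right)^{2}$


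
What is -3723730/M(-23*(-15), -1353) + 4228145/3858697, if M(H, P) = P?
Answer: 14374466459995/5220817041 ≈ 2753.3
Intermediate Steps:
-3723730/M(-23*(-15), -1353) + 4228145/3858697 = -3723730/(-1353) + 4228145/3858697 = -3723730*(-1/1353) + 4228145*(1/3858697) = 3723730/1353 + 4228145/3858697 = 14374466459995/5220817041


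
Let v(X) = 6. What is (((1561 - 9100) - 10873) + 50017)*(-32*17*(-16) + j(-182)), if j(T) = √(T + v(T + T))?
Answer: 275089920 + 126420*I*√11 ≈ 2.7509e+8 + 4.1929e+5*I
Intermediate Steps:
j(T) = √(6 + T) (j(T) = √(T + 6) = √(6 + T))
(((1561 - 9100) - 10873) + 50017)*(-32*17*(-16) + j(-182)) = (((1561 - 9100) - 10873) + 50017)*(-32*17*(-16) + √(6 - 182)) = ((-7539 - 10873) + 50017)*(-544*(-16) + √(-176)) = (-18412 + 50017)*(8704 + 4*I*√11) = 31605*(8704 + 4*I*√11) = 275089920 + 126420*I*√11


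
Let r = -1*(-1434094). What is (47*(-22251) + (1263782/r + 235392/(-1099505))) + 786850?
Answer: -204152450280806514/788396761735 ≈ -2.5895e+5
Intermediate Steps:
r = 1434094
(47*(-22251) + (1263782/r + 235392/(-1099505))) + 786850 = (47*(-22251) + (1263782/1434094 + 235392/(-1099505))) + 786850 = (-1045797 + (1263782*(1/1434094) + 235392*(-1/1099505))) + 786850 = (-1045797 + (631891/717047 - 235392/1099505)) + 786850 = (-1045797 + 525980186531/788396761735) + 786850 = -824502442251991264/788396761735 + 786850 = -204152450280806514/788396761735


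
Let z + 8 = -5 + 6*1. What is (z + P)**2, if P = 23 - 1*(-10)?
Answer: 676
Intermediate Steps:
z = -7 (z = -8 + (-5 + 6*1) = -8 + (-5 + 6) = -8 + 1 = -7)
P = 33 (P = 23 + 10 = 33)
(z + P)**2 = (-7 + 33)**2 = 26**2 = 676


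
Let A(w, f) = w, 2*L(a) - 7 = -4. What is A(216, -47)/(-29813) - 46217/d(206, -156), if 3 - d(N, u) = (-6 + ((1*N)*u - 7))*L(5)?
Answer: -396652670/410793327 ≈ -0.96558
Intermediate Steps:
L(a) = 3/2 (L(a) = 7/2 + (½)*(-4) = 7/2 - 2 = 3/2)
d(N, u) = 45/2 - 3*N*u/2 (d(N, u) = 3 - (-6 + ((1*N)*u - 7))*3/2 = 3 - (-6 + (N*u - 7))*3/2 = 3 - (-6 + (-7 + N*u))*3/2 = 3 - (-13 + N*u)*3/2 = 3 - (-39/2 + 3*N*u/2) = 3 + (39/2 - 3*N*u/2) = 45/2 - 3*N*u/2)
A(216, -47)/(-29813) - 46217/d(206, -156) = 216/(-29813) - 46217/(45/2 - 3/2*206*(-156)) = 216*(-1/29813) - 46217/(45/2 + 48204) = -216/29813 - 46217/96453/2 = -216/29813 - 46217*2/96453 = -216/29813 - 92434/96453 = -396652670/410793327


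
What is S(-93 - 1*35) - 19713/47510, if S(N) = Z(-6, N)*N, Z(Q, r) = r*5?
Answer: 3891999487/47510 ≈ 81920.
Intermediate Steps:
Z(Q, r) = 5*r
S(N) = 5*N² (S(N) = (5*N)*N = 5*N²)
S(-93 - 1*35) - 19713/47510 = 5*(-93 - 1*35)² - 19713/47510 = 5*(-93 - 35)² - 19713*1/47510 = 5*(-128)² - 19713/47510 = 5*16384 - 19713/47510 = 81920 - 19713/47510 = 3891999487/47510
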